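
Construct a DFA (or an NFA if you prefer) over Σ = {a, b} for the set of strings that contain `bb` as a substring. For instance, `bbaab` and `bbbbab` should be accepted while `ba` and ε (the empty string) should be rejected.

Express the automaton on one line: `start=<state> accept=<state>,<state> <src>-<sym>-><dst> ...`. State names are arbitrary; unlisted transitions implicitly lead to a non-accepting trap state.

Track how much of `bb` has been matched so far: state q0 is no progress, q2 is the absorbing accept state reached once `bb` has occurred. Intermediate states record partial matches; on a mismatch, fall back to the longest reusable overlap.
With 3 states:
        a   b  
>  q0   q0  q1 
   q1   q0  q2 
 * q2   q2  q2 
(> = start, * = accepting)

start=q0 accept=q2 q0-a->q0 q0-b->q1 q1-a->q0 q1-b->q2 q2-a->q2 q2-b->q2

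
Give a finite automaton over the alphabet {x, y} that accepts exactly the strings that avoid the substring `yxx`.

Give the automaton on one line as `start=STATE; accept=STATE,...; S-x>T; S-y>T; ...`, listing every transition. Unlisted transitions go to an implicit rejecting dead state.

Track partial matches of the forbidden pattern `yxx`. State q3 is a dead state reached once `yxx` has occurred; every other state accepts. q0 means no part of `yxx` is currently matched.
With 4 states:
        x   y  
>* q0   q0  q1 
 * q1   q2  q1 
 * q2   q3  q1 
   q3   q3  q3 
(> = start, * = accepting)

start=q0; accept=q0,q1,q2; q0-x>q0; q0-y>q1; q1-x>q2; q1-y>q1; q2-x>q3; q2-y>q1; q3-x>q3; q3-y>q3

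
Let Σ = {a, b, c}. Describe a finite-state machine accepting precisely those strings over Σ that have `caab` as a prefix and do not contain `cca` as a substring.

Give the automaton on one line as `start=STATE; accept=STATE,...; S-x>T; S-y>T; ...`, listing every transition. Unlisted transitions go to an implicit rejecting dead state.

start=q0; accept=q5,q6,q7; q0-a>q1; q0-b>q1; q0-c>q2; q1-a>q1; q1-b>q1; q1-c>q1; q2-a>q3; q2-b>q1; q2-c>q1; q3-a>q4; q3-b>q1; q3-c>q1; q4-a>q1; q4-b>q5; q4-c>q1; q5-a>q5; q5-b>q5; q5-c>q6; q6-a>q5; q6-b>q5; q6-c>q7; q7-a>q1; q7-b>q5; q7-c>q7

Handle the two conditions separately and then intersect. One (6 states) tracks whether the input so far still matches the prefix `caab`; the other (4 states) tracks partial matches of the forbidden pattern `cca`. Each combined state is a pair, one component from each; accept when both components accept. After merging equivalent states the machine shrinks.
8 states suffice.
        a   b   c  
>  q0   q1  q1  q2 
   q1   q1  q1  q1 
   q2   q3  q1  q1 
   q3   q4  q1  q1 
   q4   q1  q5  q1 
 * q5   q5  q5  q6 
 * q6   q5  q5  q7 
 * q7   q1  q5  q7 
(> = start, * = accepting)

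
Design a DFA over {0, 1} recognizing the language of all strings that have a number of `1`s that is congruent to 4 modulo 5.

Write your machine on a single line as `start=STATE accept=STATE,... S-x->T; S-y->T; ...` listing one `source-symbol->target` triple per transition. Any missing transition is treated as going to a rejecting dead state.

Keep the running count of `1`s modulo 5: each `1` advances along the cycle S0 → S1 → S2 → S3 → S4 → S0 while other symbols loop. Accept at S4.
5 states suffice.
        0   1  
>  S0   S0  S1 
   S1   S1  S2 
   S2   S2  S3 
   S3   S3  S4 
 * S4   S4  S0 
(> = start, * = accepting)

start=S0; accept=S4; S0-0->S0; S0-1->S1; S1-0->S1; S1-1->S2; S2-0->S2; S2-1->S3; S3-0->S3; S3-1->S4; S4-0->S4; S4-1->S0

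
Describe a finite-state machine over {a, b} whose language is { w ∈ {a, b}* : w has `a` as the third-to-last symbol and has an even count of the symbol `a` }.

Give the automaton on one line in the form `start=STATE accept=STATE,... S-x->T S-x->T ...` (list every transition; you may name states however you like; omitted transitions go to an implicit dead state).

start=q0 accept=q5,q6,q8,q9 q0-a->q1 q0-b->q0 q1-a->q2 q1-b->q3 q2-a->q4 q2-b->q5 q3-a->q6 q3-b->q7 q4-a->q8 q4-b->q3 q5-a->q1 q5-b->q9 q6-a->q4 q6-b->q10 q7-a->q11 q7-b->q7 q8-a->q4 q8-b->q5 q9-a->q1 q9-b->q0 q10-a->q1 q10-b->q9 q11-a->q4 q11-b->q10

Build one automaton per condition and run them in lockstep. The first has 15 states tracking the last 3 symbols read; the second has 2 states tracking the count of `a`s modulo 2. A product state is a pair (one from each), accepting exactly when both do. After merging equivalent states the machine shrinks.
12 states suffice.
          a    b  
>  q0     q1   q0 
   q1     q2   q3 
   q2     q4   q5 
   q3     q6   q7 
   q4     q8   q3 
 * q5     q1   q9 
 * q6     q4  q10 
   q7    q11   q7 
 * q8     q4   q5 
 * q9     q1   q0 
   q10    q1   q9 
   q11    q4  q10 
(> = start, * = accepting)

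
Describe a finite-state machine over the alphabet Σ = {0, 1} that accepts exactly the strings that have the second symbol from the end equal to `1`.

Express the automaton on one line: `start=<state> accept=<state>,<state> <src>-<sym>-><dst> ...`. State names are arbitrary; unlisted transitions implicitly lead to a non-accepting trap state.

Because acceptance depends on a position counted from the end, the machine has to buffer the most recent 2 symbols. Make each state the string of the last up-to-2 symbols read; on input `x` shift the window left and append `x`. Accept when the buffered window has length 2 and begins with `1`.
With 7 states:
        0   1  
>  q0   q1  q2 
   q1   q3  q4 
   q2   q5  q6 
   q3   q3  q4 
   q4   q5  q6 
 * q5   q3  q4 
 * q6   q5  q6 
(> = start, * = accepting)

start=q0 accept=q5,q6 q0-0->q1 q0-1->q2 q1-0->q3 q1-1->q4 q2-0->q5 q2-1->q6 q3-0->q3 q3-1->q4 q4-0->q5 q4-1->q6 q5-0->q3 q5-1->q4 q6-0->q5 q6-1->q6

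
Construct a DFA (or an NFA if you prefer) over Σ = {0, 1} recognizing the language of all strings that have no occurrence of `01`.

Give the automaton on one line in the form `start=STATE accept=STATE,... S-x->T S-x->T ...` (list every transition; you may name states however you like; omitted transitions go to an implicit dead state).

This is the complement of 'contains `01`'. Use the same substring-matching states — A through C holding how much of `01` has just been matched — but flip the accepting set: everything except the trap C accepts.
       0  1 
>* A   B  A 
 * B   B  C 
   C   C  C 
(> = start, * = accepting)

start=A accept=A,B A-0->B A-1->A B-0->B B-1->C C-0->C C-1->C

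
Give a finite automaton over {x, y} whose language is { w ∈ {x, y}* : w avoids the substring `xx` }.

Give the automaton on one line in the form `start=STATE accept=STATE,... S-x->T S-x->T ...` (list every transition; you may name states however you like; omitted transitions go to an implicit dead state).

start=S0 accept=S0,S1 S0-x->S1 S0-y->S0 S1-x->S2 S1-y->S0 S2-x->S2 S2-y->S2

This is the complement of 'contains `xx`'. Use the same substring-matching states — S0 through S2 holding how much of `xx` has just been matched — but flip the accepting set: everything except the trap S2 accepts.
3 states suffice.
        x   y  
>* S0   S1  S0 
 * S1   S2  S0 
   S2   S2  S2 
(> = start, * = accepting)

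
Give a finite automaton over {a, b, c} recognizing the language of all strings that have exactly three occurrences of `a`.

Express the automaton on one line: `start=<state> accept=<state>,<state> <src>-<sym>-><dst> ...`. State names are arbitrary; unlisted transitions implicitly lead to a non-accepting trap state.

start=q0 accept=q3 q0-a->q1 q0-b->q0 q0-c->q0 q1-a->q2 q1-b->q1 q1-c->q1 q2-a->q3 q2-b->q2 q2-c->q2 q3-a->q4 q3-b->q3 q3-c->q3 q4-a->q4 q4-b->q4 q4-c->q4

Only the number of `a`s matters, and only up to 4. Make a chain q0 → q1 → q2 → q3 → q4 advanced by each `a` (with q4 absorbing); every other symbol self-loops. The accepting set is {q3}.
5 states suffice.
        a   b   c  
>  q0   q1  q0  q0 
   q1   q2  q1  q1 
   q2   q3  q2  q2 
 * q3   q4  q3  q3 
   q4   q4  q4  q4 
(> = start, * = accepting)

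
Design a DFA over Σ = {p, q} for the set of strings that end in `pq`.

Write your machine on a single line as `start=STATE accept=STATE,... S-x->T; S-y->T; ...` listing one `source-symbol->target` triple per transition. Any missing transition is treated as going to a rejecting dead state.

Let each state record the length of the longest suffix of the input read so far that is also a prefix of `pq`. s1 means the last symbol is `p`; s2 means the last 2 symbols are `pq`. Accept only at s2, where the string currently ends in `pq`.
A 3-state machine:
        p   q  
>  s0   s1  s0 
   s1   s1  s2 
 * s2   s1  s0 
(> = start, * = accepting)

start=s0; accept=s2; s0-p->s1; s0-q->s0; s1-p->s1; s1-q->s2; s2-p->s1; s2-q->s0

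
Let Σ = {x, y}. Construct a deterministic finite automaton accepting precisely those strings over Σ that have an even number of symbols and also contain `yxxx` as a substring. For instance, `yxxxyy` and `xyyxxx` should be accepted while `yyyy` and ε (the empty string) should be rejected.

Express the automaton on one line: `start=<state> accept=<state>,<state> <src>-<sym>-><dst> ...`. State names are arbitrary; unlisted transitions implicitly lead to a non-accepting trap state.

start=S0 accept=S8 S0-x->S1 S0-y->S2 S1-x->S0 S1-y->S3 S2-x->S4 S2-y->S3 S3-x->S5 S3-y->S2 S4-x->S6 S4-y->S2 S5-x->S7 S5-y->S3 S6-x->S8 S6-y->S3 S7-x->S9 S7-y->S2 S8-x->S9 S8-y->S9 S9-x->S8 S9-y->S8

Build one automaton per condition and run them in lockstep. One (2 states) tracks the input length modulo 2; the other (5 states) tracks whether and how much of `yxxx` has been seen. Each combined state is a pair, one component from each; accept when both components accept.
With 10 states:
        x   y  
>  S0   S1  S2 
   S1   S0  S3 
   S2   S4  S3 
   S3   S5  S2 
   S4   S6  S2 
   S5   S7  S3 
   S6   S8  S3 
   S7   S9  S2 
 * S8   S9  S9 
   S9   S8  S8 
(> = start, * = accepting)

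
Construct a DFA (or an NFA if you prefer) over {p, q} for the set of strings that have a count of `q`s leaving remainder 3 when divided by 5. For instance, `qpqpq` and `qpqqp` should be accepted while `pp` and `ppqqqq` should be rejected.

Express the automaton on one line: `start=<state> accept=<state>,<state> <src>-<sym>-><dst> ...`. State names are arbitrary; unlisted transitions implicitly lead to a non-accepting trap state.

start=s0 accept=s3 s0-p->s0 s0-q->s1 s1-p->s1 s1-q->s2 s2-p->s2 s2-q->s3 s3-p->s3 s3-q->s4 s4-p->s4 s4-q->s0

Keep the running count of `q`s modulo 5: each `q` advances along the cycle s0 → s1 → s2 → s3 → s4 → s0 while other symbols loop. Accept at s3.
5 states suffice.
        p   q  
>  s0   s0  s1 
   s1   s1  s2 
   s2   s2  s3 
 * s3   s3  s4 
   s4   s4  s0 
(> = start, * = accepting)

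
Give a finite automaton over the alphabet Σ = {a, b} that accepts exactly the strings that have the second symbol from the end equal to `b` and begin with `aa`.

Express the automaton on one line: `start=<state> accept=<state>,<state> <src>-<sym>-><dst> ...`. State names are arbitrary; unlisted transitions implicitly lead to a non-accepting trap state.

Build one automaton per condition and run them in lockstep. The first has 7 states tracking the last 2 symbols read; the second has 4 states tracking whether the input so far still matches the prefix `aa`. A product state is a pair (one from each), accepting exactly when both do. Minimizing collapses redundant product states.
A 7-state machine:
        a   b  
>  q0   q1  q2 
   q1   q3  q2 
   q2   q2  q2 
   q3   q3  q4 
   q4   q5  q6 
 * q5   q3  q4 
 * q6   q5  q6 
(> = start, * = accepting)

start=q0 accept=q5,q6 q0-a->q1 q0-b->q2 q1-a->q3 q1-b->q2 q2-a->q2 q2-b->q2 q3-a->q3 q3-b->q4 q4-a->q5 q4-b->q6 q5-a->q3 q5-b->q4 q6-a->q5 q6-b->q6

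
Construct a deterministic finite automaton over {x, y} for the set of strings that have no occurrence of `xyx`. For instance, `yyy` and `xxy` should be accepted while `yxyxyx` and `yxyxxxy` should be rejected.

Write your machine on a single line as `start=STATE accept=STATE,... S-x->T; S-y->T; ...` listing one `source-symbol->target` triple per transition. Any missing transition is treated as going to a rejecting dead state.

This is the complement of 'contains `xyx`'. Use the same substring-matching states — A through D holding how much of `xyx` has just been matched — but flip the accepting set: everything except the trap D accepts.
4 states suffice.
       x  y 
>* A   B  A 
 * B   B  C 
 * C   D  A 
   D   D  D 
(> = start, * = accepting)

start=A; accept=A,B,C; A-x->B; A-y->A; B-x->B; B-y->C; C-x->D; C-y->A; D-x->D; D-y->D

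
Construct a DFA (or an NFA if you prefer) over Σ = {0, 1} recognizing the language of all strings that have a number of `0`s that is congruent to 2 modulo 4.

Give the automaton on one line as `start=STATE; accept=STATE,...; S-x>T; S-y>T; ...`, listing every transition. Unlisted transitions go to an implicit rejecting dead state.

Keep the running count of `0`s modulo 4: each `0` advances along the cycle S0 → S1 → S2 → S3 → S0 while other symbols loop. Accept at S2.
        0   1  
>  S0   S1  S0 
   S1   S2  S1 
 * S2   S3  S2 
   S3   S0  S3 
(> = start, * = accepting)

start=S0; accept=S2; S0-0>S1; S0-1>S0; S1-0>S2; S1-1>S1; S2-0>S3; S2-1>S2; S3-0>S0; S3-1>S3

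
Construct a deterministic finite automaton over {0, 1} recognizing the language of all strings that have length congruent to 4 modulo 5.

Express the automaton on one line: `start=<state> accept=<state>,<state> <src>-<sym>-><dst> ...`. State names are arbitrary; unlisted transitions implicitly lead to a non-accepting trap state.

Count input length modulo 5: every symbol advances one step around the cycle q0 → q1 → q2 → q3 → q4 → q0. Accept at q4.
5 states suffice.
        0   1  
>  q0   q1  q1 
   q1   q2  q2 
   q2   q3  q3 
   q3   q4  q4 
 * q4   q0  q0 
(> = start, * = accepting)

start=q0 accept=q4 q0-0->q1 q0-1->q1 q1-0->q2 q1-1->q2 q2-0->q3 q2-1->q3 q3-0->q4 q3-1->q4 q4-0->q0 q4-1->q0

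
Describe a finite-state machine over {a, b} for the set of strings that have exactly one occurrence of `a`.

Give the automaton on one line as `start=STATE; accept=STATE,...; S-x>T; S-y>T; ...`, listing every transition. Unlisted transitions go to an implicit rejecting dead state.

Only the number of `a`s matters, and only up to 2. Make a chain S0 → S1 → S2 advanced by each `a` (with S2 absorbing); every other symbol self-loops. The accepting set is {S1}.
3 states suffice.
        a   b  
>  S0   S1  S0 
 * S1   S2  S1 
   S2   S2  S2 
(> = start, * = accepting)

start=S0; accept=S1; S0-a>S1; S0-b>S0; S1-a>S2; S1-b>S1; S2-a>S2; S2-b>S2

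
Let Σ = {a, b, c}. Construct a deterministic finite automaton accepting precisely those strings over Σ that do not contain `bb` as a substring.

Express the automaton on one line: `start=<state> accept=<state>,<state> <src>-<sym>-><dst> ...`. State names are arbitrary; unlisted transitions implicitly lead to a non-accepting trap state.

This is the complement of 'contains `bb`'. Use the same substring-matching states — S0 through S2 holding how much of `bb` has just been matched — but flip the accepting set: everything except the trap S2 accepts.
        a   b   c  
>* S0   S0  S1  S0 
 * S1   S0  S2  S0 
   S2   S2  S2  S2 
(> = start, * = accepting)

start=S0 accept=S0,S1 S0-a->S0 S0-b->S1 S0-c->S0 S1-a->S0 S1-b->S2 S1-c->S0 S2-a->S2 S2-b->S2 S2-c->S2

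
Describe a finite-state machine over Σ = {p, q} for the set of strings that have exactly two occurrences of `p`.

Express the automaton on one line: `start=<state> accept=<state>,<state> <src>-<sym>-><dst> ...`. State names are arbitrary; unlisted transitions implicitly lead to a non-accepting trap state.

Only the number of `p`s matters, and only up to 3. Make a chain S0 → S1 → S2 → S3 advanced by each `p` (with S3 absorbing); every other symbol self-loops. The accepting set is {S2}.
With 4 states:
        p   q  
>  S0   S1  S0 
   S1   S2  S1 
 * S2   S3  S2 
   S3   S3  S3 
(> = start, * = accepting)

start=S0 accept=S2 S0-p->S1 S0-q->S0 S1-p->S2 S1-q->S1 S2-p->S3 S2-q->S2 S3-p->S3 S3-q->S3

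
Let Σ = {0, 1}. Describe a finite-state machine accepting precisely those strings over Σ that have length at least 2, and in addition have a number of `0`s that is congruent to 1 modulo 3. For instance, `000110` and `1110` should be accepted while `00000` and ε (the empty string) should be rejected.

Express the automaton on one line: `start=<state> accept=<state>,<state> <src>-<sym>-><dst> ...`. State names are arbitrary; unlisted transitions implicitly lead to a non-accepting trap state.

Handle the two conditions separately and then intersect. The first has 4 states tracking the input length, saturating at 3; the second has 3 states tracking the count of `0`s modulo 3. A product state is a pair (one from each), accepting exactly when both do. Minimizing collapses redundant product states.
5 states suffice.
        0   1  
>  s0   s1  s2 
   s1   s3  s4 
   s2   s4  s2 
   s3   s2  s3 
 * s4   s3  s4 
(> = start, * = accepting)

start=s0 accept=s4 s0-0->s1 s0-1->s2 s1-0->s3 s1-1->s4 s2-0->s4 s2-1->s2 s3-0->s2 s3-1->s3 s4-0->s3 s4-1->s4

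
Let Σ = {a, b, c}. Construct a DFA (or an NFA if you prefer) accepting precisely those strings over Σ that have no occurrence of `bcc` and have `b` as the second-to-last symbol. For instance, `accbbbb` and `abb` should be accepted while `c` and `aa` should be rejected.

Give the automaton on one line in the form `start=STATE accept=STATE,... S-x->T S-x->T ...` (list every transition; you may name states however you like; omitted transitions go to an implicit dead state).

start=S0 accept=S7,S8,S9 S0-a->S1 S0-b->S2 S0-c->S3 S1-a->S4 S1-b->S5 S1-c->S6 S2-a->S7 S2-b->S8 S2-c->S9 S3-a->S10 S3-b->S11 S3-c->S12 S4-a->S4 S4-b->S5 S4-c->S6 S5-a->S7 S5-b->S8 S5-c->S9 S6-a->S10 S6-b->S11 S6-c->S12 S7-a->S4 S7-b->S5 S7-c->S6 S8-a->S7 S8-b->S8 S8-c->S9 S9-a->S10 S9-b->S11 S9-c->S13 S10-a->S4 S10-b->S5 S10-c->S6 S11-a->S7 S11-b->S8 S11-c->S9 S12-a->S10 S12-b->S11 S12-c->S12 S13-a->S14 S13-b->S15 S13-c->S13 S14-a->S16 S14-b->S17 S14-c->S18 S15-a->S19 S15-b->S20 S15-c->S21 S16-a->S16 S16-b->S17 S16-c->S18 S17-a->S19 S17-b->S20 S17-c->S21 S18-a->S14 S18-b->S15 S18-c->S13 S19-a->S16 S19-b->S17 S19-c->S18 S20-a->S19 S20-b->S20 S20-c->S21 S21-a->S14 S21-b->S15 S21-c->S13

Build one automaton per condition and run them in lockstep. One (4 states) tracks partial matches of the forbidden pattern `bcc`; the other (13 states) tracks the last 2 symbols read. Each combined state is a pair, one component from each; accept when both components accept.
A 22-state machine:
          a    b    c  
>  S0     S1   S2   S3 
   S1     S4   S5   S6 
   S2     S7   S8   S9 
   S3    S10  S11  S12 
   S4     S4   S5   S6 
   S5     S7   S8   S9 
   S6    S10  S11  S12 
 * S7     S4   S5   S6 
 * S8     S7   S8   S9 
 * S9    S10  S11  S13 
   S10    S4   S5   S6 
   S11    S7   S8   S9 
   S12   S10  S11  S12 
   S13   S14  S15  S13 
   S14   S16  S17  S18 
   S15   S19  S20  S21 
   S16   S16  S17  S18 
   S17   S19  S20  S21 
   S18   S14  S15  S13 
   S19   S16  S17  S18 
   S20   S19  S20  S21 
   S21   S14  S15  S13 
(> = start, * = accepting)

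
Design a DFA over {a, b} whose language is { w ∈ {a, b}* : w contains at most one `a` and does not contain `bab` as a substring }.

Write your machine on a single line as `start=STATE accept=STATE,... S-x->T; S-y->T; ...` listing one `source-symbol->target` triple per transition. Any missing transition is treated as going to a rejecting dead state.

start=s0; accept=s0,s1,s2,s4; s0-a->s1; s0-b->s2; s1-a->s3; s1-b->s1; s2-a->s4; s2-b->s2; s3-a->s3; s3-b->s3; s4-a->s3; s4-b->s3

Handle the two conditions separately and then intersect. The first has 3 states tracking the count of `a`s, saturating at 2; the second has 4 states tracking partial matches of the forbidden pattern `bab`. A product state is a pair (one from each), accepting exactly when both do. After merging equivalent states the machine shrinks.
5 states suffice.
        a   b  
>* s0   s1  s2 
 * s1   s3  s1 
 * s2   s4  s2 
   s3   s3  s3 
 * s4   s3  s3 
(> = start, * = accepting)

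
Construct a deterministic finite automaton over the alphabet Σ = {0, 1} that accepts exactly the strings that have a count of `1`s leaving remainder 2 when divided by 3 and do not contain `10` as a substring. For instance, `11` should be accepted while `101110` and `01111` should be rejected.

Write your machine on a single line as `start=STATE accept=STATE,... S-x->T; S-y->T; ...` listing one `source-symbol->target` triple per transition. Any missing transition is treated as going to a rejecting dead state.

Build one automaton per condition and run them in lockstep. One (3 states) tracks the count of `1`s modulo 3; the other (3 states) tracks partial matches of the forbidden pattern `10`. Each combined state is a pair, one component from each; accept when both components accept. Minimizing collapses redundant product states.
With 5 states:
        0   1  
>  q0   q0  q1 
   q1   q2  q3 
   q2   q2  q2 
 * q3   q2  q4 
   q4   q2  q1 
(> = start, * = accepting)

start=q0; accept=q3; q0-0->q0; q0-1->q1; q1-0->q2; q1-1->q3; q2-0->q2; q2-1->q2; q3-0->q2; q3-1->q4; q4-0->q2; q4-1->q1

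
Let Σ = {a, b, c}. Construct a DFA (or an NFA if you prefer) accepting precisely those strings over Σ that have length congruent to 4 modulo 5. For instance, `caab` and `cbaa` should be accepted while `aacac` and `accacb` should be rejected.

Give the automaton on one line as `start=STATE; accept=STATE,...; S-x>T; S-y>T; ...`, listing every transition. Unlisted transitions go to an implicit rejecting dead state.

start=S0; accept=S4; S0-a>S1; S0-b>S1; S0-c>S1; S1-a>S2; S1-b>S2; S1-c>S2; S2-a>S3; S2-b>S3; S2-c>S3; S3-a>S4; S3-b>S4; S3-c>S4; S4-a>S0; S4-b>S0; S4-c>S0

Count input length modulo 5: every symbol advances one step around the cycle S0 → S1 → S2 → S3 → S4 → S0. Accept at S4.
        a   b   c  
>  S0   S1  S1  S1 
   S1   S2  S2  S2 
   S2   S3  S3  S3 
   S3   S4  S4  S4 
 * S4   S0  S0  S0 
(> = start, * = accepting)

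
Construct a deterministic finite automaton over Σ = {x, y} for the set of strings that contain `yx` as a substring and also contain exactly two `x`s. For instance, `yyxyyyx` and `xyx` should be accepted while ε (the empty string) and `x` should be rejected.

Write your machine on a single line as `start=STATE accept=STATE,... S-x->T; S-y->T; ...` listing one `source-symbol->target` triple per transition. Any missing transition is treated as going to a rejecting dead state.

Build one automaton per condition and run them in lockstep. One (3 states) tracks whether and how much of `yx` has been seen; the other (4 states) tracks the count of `x`s, saturating at 3. Each combined state is a pair, one component from each; accept when both components accept. After merging equivalent states the machine shrinks.
With 6 states:
        x   y  
>  q0   q1  q2 
   q1   q3  q4 
   q2   q4  q2 
   q3   q3  q3 
   q4   q5  q4 
 * q5   q3  q5 
(> = start, * = accepting)

start=q0; accept=q5; q0-x->q1; q0-y->q2; q1-x->q3; q1-y->q4; q2-x->q4; q2-y->q2; q3-x->q3; q3-y->q3; q4-x->q5; q4-y->q4; q5-x->q3; q5-y->q5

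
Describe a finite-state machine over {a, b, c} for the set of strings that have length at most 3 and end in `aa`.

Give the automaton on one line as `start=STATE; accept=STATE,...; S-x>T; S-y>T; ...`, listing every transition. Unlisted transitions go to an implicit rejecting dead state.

Build one automaton per condition and run them in lockstep. One (5 states) tracks the input length, saturating at 4; the other (3 states) tracks how much of the suffix `aa` has currently been matched. Each combined state is a pair, one component from each; accept when both components accept. Minimizing collapses redundant product states.
7 states suffice.
        a   b   c  
>  s0   s1  s2  s2 
   s1   s3  s4  s4 
   s2   s5  s4  s4 
 * s3   s6  s4  s4 
   s4   s4  s4  s4 
   s5   s6  s4  s4 
 * s6   s4  s4  s4 
(> = start, * = accepting)

start=s0; accept=s3,s6; s0-a>s1; s0-b>s2; s0-c>s2; s1-a>s3; s1-b>s4; s1-c>s4; s2-a>s5; s2-b>s4; s2-c>s4; s3-a>s6; s3-b>s4; s3-c>s4; s4-a>s4; s4-b>s4; s4-c>s4; s5-a>s6; s5-b>s4; s5-c>s4; s6-a>s4; s6-b>s4; s6-c>s4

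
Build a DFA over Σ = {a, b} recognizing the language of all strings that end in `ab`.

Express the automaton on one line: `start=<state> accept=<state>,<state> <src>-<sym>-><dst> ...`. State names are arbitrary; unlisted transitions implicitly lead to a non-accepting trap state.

Let each state record the length of the longest suffix of the input read so far that is also a prefix of `ab`. s1 means the last symbol is `a`; s2 means the last 2 symbols are `ab`. Accept only at s2, where the string currently ends in `ab`.
3 states suffice.
        a   b  
>  s0   s1  s0 
   s1   s1  s2 
 * s2   s1  s0 
(> = start, * = accepting)

start=s0 accept=s2 s0-a->s1 s0-b->s0 s1-a->s1 s1-b->s2 s2-a->s1 s2-b->s0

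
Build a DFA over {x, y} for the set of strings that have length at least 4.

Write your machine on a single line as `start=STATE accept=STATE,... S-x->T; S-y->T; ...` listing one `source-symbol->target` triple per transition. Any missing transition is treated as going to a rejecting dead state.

We only need to distinguish lengths 0, 1, …, 4, and '>4'. Chain s0 → s1 → s2 → s3 → s4 → s5 on every symbol, with s5 looping. Accepting states: {s4, s5}.
A 6-state machine:
        x   y  
>  s0   s1  s1 
   s1   s2  s2 
   s2   s3  s3 
   s3   s4  s4 
 * s4   s5  s5 
 * s5   s5  s5 
(> = start, * = accepting)

start=s0; accept=s4,s5; s0-x->s1; s0-y->s1; s1-x->s2; s1-y->s2; s2-x->s3; s2-y->s3; s3-x->s4; s3-y->s4; s4-x->s5; s4-y->s5; s5-x->s5; s5-y->s5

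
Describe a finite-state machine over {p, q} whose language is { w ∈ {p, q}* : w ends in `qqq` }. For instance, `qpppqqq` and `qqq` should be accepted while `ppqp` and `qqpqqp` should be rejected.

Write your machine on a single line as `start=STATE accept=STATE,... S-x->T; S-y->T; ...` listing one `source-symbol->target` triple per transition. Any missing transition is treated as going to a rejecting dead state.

Let each state record the length of the longest suffix of the input read so far that is also a prefix of `qqq`. B means the last symbol is `q`; C means the last 2 symbols are `qq`; D means the last 3 symbols are `qqq`. Accept only at D, where the string currently ends in `qqq`.
A 4-state machine:
       p  q 
>  A   A  B 
   B   A  C 
   C   A  D 
 * D   A  D 
(> = start, * = accepting)

start=A; accept=D; A-p->A; A-q->B; B-p->A; B-q->C; C-p->A; C-q->D; D-p->A; D-q->D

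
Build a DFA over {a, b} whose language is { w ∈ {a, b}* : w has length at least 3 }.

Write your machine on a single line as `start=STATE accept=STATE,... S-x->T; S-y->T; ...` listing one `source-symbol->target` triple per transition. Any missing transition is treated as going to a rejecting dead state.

Count input length up to 4: every symbol moves from S0 toward S4, which means 'more than 3' and absorbs. Accept from {S3, S4}.
With 5 states:
        a   b  
>  S0   S1  S1 
   S1   S2  S2 
   S2   S3  S3 
 * S3   S4  S4 
 * S4   S4  S4 
(> = start, * = accepting)

start=S0; accept=S3,S4; S0-a->S1; S0-b->S1; S1-a->S2; S1-b->S2; S2-a->S3; S2-b->S3; S3-a->S4; S3-b->S4; S4-a->S4; S4-b->S4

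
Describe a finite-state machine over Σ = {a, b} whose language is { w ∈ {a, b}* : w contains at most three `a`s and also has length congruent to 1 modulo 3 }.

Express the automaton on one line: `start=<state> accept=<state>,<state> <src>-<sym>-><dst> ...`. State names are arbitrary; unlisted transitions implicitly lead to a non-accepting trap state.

start=q0 accept=q1,q2,q10,q11 q0-a->q1 q0-b->q2 q1-a->q3 q1-b->q4 q2-a->q4 q2-b->q5 q3-a->q6 q3-b->q7 q4-a->q7 q4-b->q8 q5-a->q8 q5-b->q0 q6-a->q9 q6-b->q10 q7-a->q10 q7-b->q11 q8-a->q11 q8-b->q1 q9-a->q9 q9-b->q9 q10-a->q9 q10-b->q12 q11-a->q12 q11-b->q3 q12-a->q9 q12-b->q6

Run two small machines in parallel and take their product. The first has 5 states tracking the count of `a`s, saturating at 4; the second has 3 states tracking the input length modulo 3. A product state is a pair (one from each), accepting exactly when both do. Minimizing collapses redundant product states.
          a    b  
>  q0     q1   q2 
 * q1     q3   q4 
 * q2     q4   q5 
   q3     q6   q7 
   q4     q7   q8 
   q5     q8   q0 
   q6     q9  q10 
   q7    q10  q11 
   q8    q11   q1 
   q9     q9   q9 
 * q10    q9  q12 
 * q11   q12   q3 
   q12    q9   q6 
(> = start, * = accepting)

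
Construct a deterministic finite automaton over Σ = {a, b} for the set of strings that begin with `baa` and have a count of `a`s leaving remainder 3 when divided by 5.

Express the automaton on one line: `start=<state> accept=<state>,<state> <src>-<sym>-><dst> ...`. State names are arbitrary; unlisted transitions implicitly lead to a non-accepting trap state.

Run two small machines in parallel and take their product. One (5 states) tracks whether the input so far still matches the prefix `baa`; the other (5 states) tracks the count of `a`s modulo 5. Each combined state is a pair, one component from each; accept when both components accept.
          a    b  
>  s0     s1   s2 
   s1     s3   s1 
   s2     s4   s5 
   s3     s6   s3 
   s4     s7   s1 
   s5     s1   s5 
   s6     s8   s6 
   s7     s9   s7 
   s8     s5   s8 
 * s9    s10   s9 
   s10   s11  s10 
   s11   s12  s11 
   s12    s7  s12 
(> = start, * = accepting)

start=s0 accept=s9 s0-a->s1 s0-b->s2 s1-a->s3 s1-b->s1 s2-a->s4 s2-b->s5 s3-a->s6 s3-b->s3 s4-a->s7 s4-b->s1 s5-a->s1 s5-b->s5 s6-a->s8 s6-b->s6 s7-a->s9 s7-b->s7 s8-a->s5 s8-b->s8 s9-a->s10 s9-b->s9 s10-a->s11 s10-b->s10 s11-a->s12 s11-b->s11 s12-a->s7 s12-b->s12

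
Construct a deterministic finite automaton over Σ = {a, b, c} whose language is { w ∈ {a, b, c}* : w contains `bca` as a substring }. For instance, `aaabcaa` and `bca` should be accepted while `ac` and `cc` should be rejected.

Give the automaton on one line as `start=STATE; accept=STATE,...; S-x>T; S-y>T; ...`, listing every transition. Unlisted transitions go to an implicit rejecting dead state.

Track how much of `bca` has been matched so far: state q0 is no progress, q3 is the absorbing accept state reached once `bca` has occurred. Intermediate states record partial matches; on a mismatch, fall back to the longest reusable overlap.
With 4 states:
        a   b   c  
>  q0   q0  q1  q0 
   q1   q0  q1  q2 
   q2   q3  q1  q0 
 * q3   q3  q3  q3 
(> = start, * = accepting)

start=q0; accept=q3; q0-a>q0; q0-b>q1; q0-c>q0; q1-a>q0; q1-b>q1; q1-c>q2; q2-a>q3; q2-b>q1; q2-c>q0; q3-a>q3; q3-b>q3; q3-c>q3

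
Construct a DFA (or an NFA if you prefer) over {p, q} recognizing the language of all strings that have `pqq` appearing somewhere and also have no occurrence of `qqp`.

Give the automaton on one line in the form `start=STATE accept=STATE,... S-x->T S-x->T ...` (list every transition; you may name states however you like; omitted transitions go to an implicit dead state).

start=A accept=F A-p->B A-q->C B-p->B B-q->D C-p->B C-q->E D-p->B D-q->F E-p->E E-q->E F-p->E F-q->F

Build one automaton per condition and run them in lockstep. One (4 states) tracks whether and how much of `pqq` has been seen; the other (4 states) tracks partial matches of the forbidden pattern `qqp`. Each combined state is a pair, one component from each; accept when both components accept. Minimizing collapses redundant product states.
With 6 states:
       p  q 
>  A   B  C 
   B   B  D 
   C   B  E 
   D   B  F 
   E   E  E 
 * F   E  F 
(> = start, * = accepting)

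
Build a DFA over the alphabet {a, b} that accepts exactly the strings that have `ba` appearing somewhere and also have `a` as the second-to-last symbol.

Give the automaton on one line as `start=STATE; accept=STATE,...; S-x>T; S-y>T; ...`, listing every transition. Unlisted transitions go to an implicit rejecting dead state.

Run two small machines in parallel and take their product. One (3 states) tracks whether and how much of `ba` has been seen; the other (7 states) tracks the last 2 symbols read. Each combined state is a pair, one component from each; accept when both components accept. Minimizing collapses redundant product states.
        a   b  
>  q0   q0  q1 
   q1   q2  q1 
   q2   q3  q4 
 * q3   q3  q4 
 * q4   q2  q1 
(> = start, * = accepting)

start=q0; accept=q3,q4; q0-a>q0; q0-b>q1; q1-a>q2; q1-b>q1; q2-a>q3; q2-b>q4; q3-a>q3; q3-b>q4; q4-a>q2; q4-b>q1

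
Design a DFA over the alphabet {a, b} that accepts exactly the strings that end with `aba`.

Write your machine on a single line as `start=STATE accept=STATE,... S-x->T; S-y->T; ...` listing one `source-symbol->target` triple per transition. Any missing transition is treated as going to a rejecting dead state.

start=q0; accept=q3; q0-a->q1; q0-b->q0; q1-a->q1; q1-b->q2; q2-a->q3; q2-b->q0; q3-a->q1; q3-b->q2

Let each state record the length of the longest suffix of the input read so far that is also a prefix of `aba`. q1 means the last symbol is `a`; q2 means the last 2 symbols are `ab`; q3 means the last 3 symbols are `aba`. Accept only at q3, where the string currently ends in `aba`.
With 4 states:
        a   b  
>  q0   q1  q0 
   q1   q1  q2 
   q2   q3  q0 
 * q3   q1  q2 
(> = start, * = accepting)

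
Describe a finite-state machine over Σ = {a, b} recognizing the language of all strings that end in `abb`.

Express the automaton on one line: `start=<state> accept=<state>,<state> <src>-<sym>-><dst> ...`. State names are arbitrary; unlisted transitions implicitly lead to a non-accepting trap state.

Let each state record the length of the longest suffix of the input read so far that is also a prefix of `abb`. s1 means the last symbol is `a`; s2 means the last 2 symbols are `ab`; s3 means the last 3 symbols are `abb`. Accept only at s3, where the string currently ends in `abb`.
A 4-state machine:
        a   b  
>  s0   s1  s0 
   s1   s1  s2 
   s2   s1  s3 
 * s3   s1  s0 
(> = start, * = accepting)

start=s0 accept=s3 s0-a->s1 s0-b->s0 s1-a->s1 s1-b->s2 s2-a->s1 s2-b->s3 s3-a->s1 s3-b->s0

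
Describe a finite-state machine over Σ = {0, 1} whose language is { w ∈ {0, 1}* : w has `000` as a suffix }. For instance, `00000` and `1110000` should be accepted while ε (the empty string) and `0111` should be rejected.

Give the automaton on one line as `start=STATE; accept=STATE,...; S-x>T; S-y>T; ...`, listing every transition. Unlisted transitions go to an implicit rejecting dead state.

start=s0; accept=s3; s0-0>s1; s0-1>s0; s1-0>s2; s1-1>s0; s2-0>s3; s2-1>s0; s3-0>s3; s3-1>s0

Let each state record the length of the longest suffix of the input read so far that is also a prefix of `000`. s1 means the last symbol is `0`; s2 means the last 2 symbols are `00`; s3 means the last 3 symbols are `000`. Accept only at s3, where the string currently ends in `000`.
        0   1  
>  s0   s1  s0 
   s1   s2  s0 
   s2   s3  s0 
 * s3   s3  s0 
(> = start, * = accepting)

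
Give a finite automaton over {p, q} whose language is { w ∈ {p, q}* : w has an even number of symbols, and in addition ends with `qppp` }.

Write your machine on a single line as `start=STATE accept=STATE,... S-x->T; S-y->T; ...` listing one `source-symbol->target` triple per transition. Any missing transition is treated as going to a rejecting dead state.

Build one automaton per condition and run them in lockstep. One (2 states) tracks the input length modulo 2; the other (5 states) tracks how much of the suffix `qppp` has currently been matched. Each combined state is a pair, one component from each; accept when both components accept.
        p   q  
>  s0   s1  s2 
   s1   s0  s3 
   s2   s4  s3 
   s3   s5  s2 
   s4   s6  s2 
   s5   s7  s3 
   s6   s8  s3 
   s7   s9  s2 
 * s8   s1  s2 
   s9   s0  s3 
(> = start, * = accepting)

start=s0; accept=s8; s0-p->s1; s0-q->s2; s1-p->s0; s1-q->s3; s2-p->s4; s2-q->s3; s3-p->s5; s3-q->s2; s4-p->s6; s4-q->s2; s5-p->s7; s5-q->s3; s6-p->s8; s6-q->s3; s7-p->s9; s7-q->s2; s8-p->s1; s8-q->s2; s9-p->s0; s9-q->s3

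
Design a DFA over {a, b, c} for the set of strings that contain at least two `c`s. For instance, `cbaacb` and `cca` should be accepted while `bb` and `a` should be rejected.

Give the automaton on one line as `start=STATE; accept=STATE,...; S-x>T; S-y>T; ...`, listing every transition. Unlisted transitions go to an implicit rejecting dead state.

Count `c`s, saturating at 3: states s0 through s2 mean 0 through 2 `c`s seen; s3 means more than 2. Each `c` increments (capped at s3); other symbols loop. Accept from {s2, s3}.
A 4-state machine:
        a   b   c  
>  s0   s0  s0  s1 
   s1   s1  s1  s2 
 * s2   s2  s2  s3 
 * s3   s3  s3  s3 
(> = start, * = accepting)

start=s0; accept=s2,s3; s0-a>s0; s0-b>s0; s0-c>s1; s1-a>s1; s1-b>s1; s1-c>s2; s2-a>s2; s2-b>s2; s2-c>s3; s3-a>s3; s3-b>s3; s3-c>s3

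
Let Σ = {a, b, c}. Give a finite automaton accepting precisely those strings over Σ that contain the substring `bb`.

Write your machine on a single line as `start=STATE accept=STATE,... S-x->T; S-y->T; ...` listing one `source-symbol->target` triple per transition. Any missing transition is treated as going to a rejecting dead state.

States q0..q1 record the length of the longest prefix of `bb` that matches the current input suffix. Reaching q2 means `bb` has been seen, and we stay there forever. Accept from q2.
        a   b   c  
>  q0   q0  q1  q0 
   q1   q0  q2  q0 
 * q2   q2  q2  q2 
(> = start, * = accepting)

start=q0; accept=q2; q0-a->q0; q0-b->q1; q0-c->q0; q1-a->q0; q1-b->q2; q1-c->q0; q2-a->q2; q2-b->q2; q2-c->q2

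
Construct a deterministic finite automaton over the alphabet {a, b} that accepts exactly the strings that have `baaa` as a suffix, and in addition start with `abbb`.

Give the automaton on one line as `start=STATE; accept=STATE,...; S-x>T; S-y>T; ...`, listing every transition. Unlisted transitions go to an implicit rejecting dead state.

Run two small machines in parallel and take their product. One (5 states) tracks how much of the suffix `baaa` has currently been matched; the other (6 states) tracks whether the input so far still matches the prefix `abbb`. Each combined state is a pair, one component from each; accept when both components accept.
14 states suffice.
          a    b  
>  q0     q1   q2 
   q1     q3   q4 
   q2     q5   q2 
   q3     q3   q2 
   q4     q5   q6 
   q5     q7   q2 
   q6     q5   q8 
   q7     q9   q2 
   q8    q10   q8 
   q9     q3   q2 
   q10   q11   q8 
   q11   q12   q8 
 * q12   q13   q8 
   q13   q13   q8 
(> = start, * = accepting)

start=q0; accept=q12; q0-a>q1; q0-b>q2; q1-a>q3; q1-b>q4; q2-a>q5; q2-b>q2; q3-a>q3; q3-b>q2; q4-a>q5; q4-b>q6; q5-a>q7; q5-b>q2; q6-a>q5; q6-b>q8; q7-a>q9; q7-b>q2; q8-a>q10; q8-b>q8; q9-a>q3; q9-b>q2; q10-a>q11; q10-b>q8; q11-a>q12; q11-b>q8; q12-a>q13; q12-b>q8; q13-a>q13; q13-b>q8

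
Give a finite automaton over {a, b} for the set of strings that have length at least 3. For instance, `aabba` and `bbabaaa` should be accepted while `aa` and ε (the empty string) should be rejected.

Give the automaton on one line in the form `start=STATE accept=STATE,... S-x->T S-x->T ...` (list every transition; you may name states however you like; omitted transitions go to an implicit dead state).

We only need to distinguish lengths 0, 1, …, 3, and '>3'. Chain q0 → q1 → q2 → q3 → q4 on every symbol, with q4 looping. Accepting states: {q3, q4}.
        a   b  
>  q0   q1  q1 
   q1   q2  q2 
   q2   q3  q3 
 * q3   q4  q4 
 * q4   q4  q4 
(> = start, * = accepting)

start=q0 accept=q3,q4 q0-a->q1 q0-b->q1 q1-a->q2 q1-b->q2 q2-a->q3 q2-b->q3 q3-a->q4 q3-b->q4 q4-a->q4 q4-b->q4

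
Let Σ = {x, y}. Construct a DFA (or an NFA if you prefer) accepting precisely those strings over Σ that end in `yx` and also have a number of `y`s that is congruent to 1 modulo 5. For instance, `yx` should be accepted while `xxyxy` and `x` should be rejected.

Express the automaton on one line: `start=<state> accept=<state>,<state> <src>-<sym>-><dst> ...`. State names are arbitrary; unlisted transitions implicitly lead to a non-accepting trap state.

start=S0 accept=S2 S0-x->S0 S0-y->S1 S1-x->S2 S1-y->S3 S2-x->S4 S2-y->S3 S3-x->S3 S3-y->S5 S4-x->S4 S4-y->S3 S5-x->S5 S5-y->S6 S6-x->S6 S6-y->S0

Run two small machines in parallel and take their product. The first has 3 states tracking how much of the suffix `yx` has currently been matched; the second has 5 states tracking the count of `y`s modulo 5. A product state is a pair (one from each), accepting exactly when both do. Minimizing collapses redundant product states.
        x   y  
>  S0   S0  S1 
   S1   S2  S3 
 * S2   S4  S3 
   S3   S3  S5 
   S4   S4  S3 
   S5   S5  S6 
   S6   S6  S0 
(> = start, * = accepting)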